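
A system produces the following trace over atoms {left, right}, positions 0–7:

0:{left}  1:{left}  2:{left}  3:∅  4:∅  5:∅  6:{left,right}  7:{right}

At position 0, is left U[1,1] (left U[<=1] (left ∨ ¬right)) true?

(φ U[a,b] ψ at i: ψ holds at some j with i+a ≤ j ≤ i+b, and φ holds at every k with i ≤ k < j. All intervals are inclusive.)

Holds

Need some j in [1,1] with (left U[<=1] (left ∨ ¬right)), and left at every k in [0,j-1].
  j=1: (left U[<=1] (left ∨ ¬right)) holds; left holds at every k in [0,0] → satisfied.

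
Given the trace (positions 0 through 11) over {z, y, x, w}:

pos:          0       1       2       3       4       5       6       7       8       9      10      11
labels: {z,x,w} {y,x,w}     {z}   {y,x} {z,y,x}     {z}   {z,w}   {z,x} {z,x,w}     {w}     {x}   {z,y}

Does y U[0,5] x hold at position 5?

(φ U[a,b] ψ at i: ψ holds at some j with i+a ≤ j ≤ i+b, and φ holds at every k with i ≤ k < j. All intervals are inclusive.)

Need some j in [5,10] with x, and y at every k in [5,j-1].
  j=5: x false.
  j=6: x false.
  j=7: x holds, but y fails at k=5 → not this j.
  j=8: x holds, but y fails at k=5 → not this j.
  j=9: x false.
  j=10: x holds, but y fails at k=5 → not this j.
No j in the window works → until fails.

Does not hold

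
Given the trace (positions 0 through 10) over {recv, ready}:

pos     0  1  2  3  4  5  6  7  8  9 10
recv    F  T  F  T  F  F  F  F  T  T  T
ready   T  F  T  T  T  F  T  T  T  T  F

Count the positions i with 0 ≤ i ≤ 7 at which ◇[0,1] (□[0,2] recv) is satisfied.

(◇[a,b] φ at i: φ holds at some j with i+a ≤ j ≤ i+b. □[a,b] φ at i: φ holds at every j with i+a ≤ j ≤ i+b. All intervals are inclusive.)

Evaluate at each i in [0,7]:
  i=0: ✗ (none in [0,1])
  i=1: ✗ (none in [1,2])
  i=2: ✗ (none in [2,3])
  i=3: ✗ (none in [3,4])
  i=4: ✗ (none in [4,5])
  i=5: ✗ (none in [5,6])
  i=6: ✗ (none in [6,7])
  i=7: ✓ (witness j=8)
Positions where it holds: {7} → 1.

1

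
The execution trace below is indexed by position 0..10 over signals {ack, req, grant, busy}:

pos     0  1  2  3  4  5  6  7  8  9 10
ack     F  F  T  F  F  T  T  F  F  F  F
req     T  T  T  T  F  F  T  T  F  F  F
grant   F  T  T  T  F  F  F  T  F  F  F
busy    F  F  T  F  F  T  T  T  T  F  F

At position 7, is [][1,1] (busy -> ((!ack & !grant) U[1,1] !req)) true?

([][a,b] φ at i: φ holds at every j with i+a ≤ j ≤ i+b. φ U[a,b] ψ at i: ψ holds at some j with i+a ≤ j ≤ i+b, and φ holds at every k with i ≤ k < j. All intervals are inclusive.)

Check (busy -> ((!ack & !grant) U[1,1] !req)) at every j in [8,8]:
  j=8: antecedent true; consequent holds → ✓
All positions satisfy it → formula holds.

Yes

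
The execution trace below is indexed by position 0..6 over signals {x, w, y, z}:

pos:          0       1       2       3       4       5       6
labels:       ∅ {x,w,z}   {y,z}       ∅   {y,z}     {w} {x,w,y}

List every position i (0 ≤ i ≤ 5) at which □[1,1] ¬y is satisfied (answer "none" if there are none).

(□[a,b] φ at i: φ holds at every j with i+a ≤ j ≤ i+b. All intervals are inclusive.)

0, 2, 4

Evaluate at each i in [0,5]:
  i=0: ✓ (all of [1,1])
  i=1: ✗ (fails at j=2)
  i=2: ✓ (all of [3,3])
  i=3: ✗ (fails at j=4)
  i=4: ✓ (all of [5,5])
  i=5: ✗ (fails at j=6)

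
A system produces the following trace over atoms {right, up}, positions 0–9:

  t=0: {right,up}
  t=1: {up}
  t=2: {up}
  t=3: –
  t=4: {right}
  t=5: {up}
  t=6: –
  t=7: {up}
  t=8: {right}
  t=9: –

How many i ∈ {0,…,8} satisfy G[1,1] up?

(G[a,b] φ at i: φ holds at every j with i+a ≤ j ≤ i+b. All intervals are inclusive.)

Evaluate at each i in [0,8]:
  i=0: ✓ (all of [1,1])
  i=1: ✓ (all of [2,2])
  i=2: ✗ (fails at j=3)
  i=3: ✗ (fails at j=4)
  i=4: ✓ (all of [5,5])
  i=5: ✗ (fails at j=6)
  i=6: ✓ (all of [7,7])
  i=7: ✗ (fails at j=8)
  i=8: ✗ (fails at j=9)
Positions where it holds: {0, 1, 4, 6} → 4.

4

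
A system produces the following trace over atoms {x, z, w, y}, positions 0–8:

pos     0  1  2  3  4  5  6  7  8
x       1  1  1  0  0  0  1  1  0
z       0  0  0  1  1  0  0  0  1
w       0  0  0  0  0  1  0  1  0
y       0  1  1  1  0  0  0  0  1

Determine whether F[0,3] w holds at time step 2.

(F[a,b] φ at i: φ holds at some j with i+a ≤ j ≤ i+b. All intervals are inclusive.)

Yes

Check w at each j in [2,5]:
  j=2: false
  j=3: false
  j=4: false
  j=5: true
Found at j=5 → formula holds.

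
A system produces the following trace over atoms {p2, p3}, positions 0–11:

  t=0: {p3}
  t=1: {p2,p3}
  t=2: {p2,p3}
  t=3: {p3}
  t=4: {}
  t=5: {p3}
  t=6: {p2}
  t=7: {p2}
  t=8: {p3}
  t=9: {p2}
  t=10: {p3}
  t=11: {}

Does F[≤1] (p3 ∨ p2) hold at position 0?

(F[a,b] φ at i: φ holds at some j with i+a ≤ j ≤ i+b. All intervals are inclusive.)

Yes

Check (p3 ∨ p2) at each j in [0,1]:
  j=0: true
  j=1: true
Found at j=0 → formula holds.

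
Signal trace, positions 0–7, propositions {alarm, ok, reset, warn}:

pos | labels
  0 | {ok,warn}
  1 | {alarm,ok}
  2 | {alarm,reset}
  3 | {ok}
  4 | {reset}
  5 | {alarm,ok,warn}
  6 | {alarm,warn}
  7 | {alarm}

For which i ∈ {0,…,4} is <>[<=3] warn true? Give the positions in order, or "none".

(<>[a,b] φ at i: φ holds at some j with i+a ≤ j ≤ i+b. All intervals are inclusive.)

Evaluate at each i in [0,4]:
  i=0: ✓ (witness j=0)
  i=1: ✗ (none in [1,4])
  i=2: ✓ (witness j=5)
  i=3: ✓ (witness j=5)
  i=4: ✓ (witness j=5)

0, 2, 3, 4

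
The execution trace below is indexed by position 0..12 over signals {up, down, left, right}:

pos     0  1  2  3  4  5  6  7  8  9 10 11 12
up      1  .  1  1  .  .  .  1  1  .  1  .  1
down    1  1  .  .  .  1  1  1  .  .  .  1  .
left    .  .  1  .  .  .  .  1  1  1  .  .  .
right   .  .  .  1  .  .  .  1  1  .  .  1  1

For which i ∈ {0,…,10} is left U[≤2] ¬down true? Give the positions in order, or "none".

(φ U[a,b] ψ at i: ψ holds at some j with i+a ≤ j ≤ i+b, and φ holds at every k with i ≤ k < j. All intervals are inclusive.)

Evaluate at each i in [0,10]:
  i=0: ✗ (lhs fails at k=0 before rhs at j=2)
  i=1: ✗ (lhs fails at k=1 before rhs at j=2)
  i=2: ✓ (rhs at j=2)
  i=3: ✓ (rhs at j=3)
  i=4: ✓ (rhs at j=4)
  i=5: ✗ (no rhs in [5,7])
  i=6: ✗ (lhs fails at k=6 before rhs at j=8)
  i=7: ✓ (rhs at j=8; lhs holds on [7,7])
  i=8: ✓ (rhs at j=8)
  i=9: ✓ (rhs at j=9)
  i=10: ✓ (rhs at j=10)

2, 3, 4, 7, 8, 9, 10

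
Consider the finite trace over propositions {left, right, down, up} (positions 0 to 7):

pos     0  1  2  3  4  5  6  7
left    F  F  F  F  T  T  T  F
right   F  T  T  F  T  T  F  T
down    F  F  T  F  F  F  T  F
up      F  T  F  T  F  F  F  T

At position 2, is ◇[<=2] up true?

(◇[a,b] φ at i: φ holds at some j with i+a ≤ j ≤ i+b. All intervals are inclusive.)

Check up at each j in [2,4]:
  j=2: false
  j=3: true
  j=4: false
Found at j=3 → formula holds.

True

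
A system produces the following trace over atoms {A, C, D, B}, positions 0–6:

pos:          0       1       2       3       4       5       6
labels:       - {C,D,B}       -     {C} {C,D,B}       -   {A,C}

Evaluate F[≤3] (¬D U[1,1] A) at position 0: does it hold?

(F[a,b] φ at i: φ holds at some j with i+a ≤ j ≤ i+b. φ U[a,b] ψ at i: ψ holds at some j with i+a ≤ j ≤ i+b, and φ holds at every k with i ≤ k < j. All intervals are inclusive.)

Check (¬D U[1,1] A) at each j in [0,3]:
  j=0: fails
  j=1: fails
  j=2: fails
  j=3: fails
No position in the window satisfies it → formula fails.

No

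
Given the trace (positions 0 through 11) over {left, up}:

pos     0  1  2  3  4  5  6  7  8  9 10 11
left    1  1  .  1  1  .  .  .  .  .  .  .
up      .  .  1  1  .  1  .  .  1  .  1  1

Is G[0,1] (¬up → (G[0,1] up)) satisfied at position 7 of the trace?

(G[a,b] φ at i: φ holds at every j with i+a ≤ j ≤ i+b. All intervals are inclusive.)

False

Check (¬up → (G[0,1] up)) at every j in [7,8]:
  j=7: antecedent true; consequent fails at 7 → ✗
  j=8: antecedent false → ✓
Fails at j=7 → formula fails.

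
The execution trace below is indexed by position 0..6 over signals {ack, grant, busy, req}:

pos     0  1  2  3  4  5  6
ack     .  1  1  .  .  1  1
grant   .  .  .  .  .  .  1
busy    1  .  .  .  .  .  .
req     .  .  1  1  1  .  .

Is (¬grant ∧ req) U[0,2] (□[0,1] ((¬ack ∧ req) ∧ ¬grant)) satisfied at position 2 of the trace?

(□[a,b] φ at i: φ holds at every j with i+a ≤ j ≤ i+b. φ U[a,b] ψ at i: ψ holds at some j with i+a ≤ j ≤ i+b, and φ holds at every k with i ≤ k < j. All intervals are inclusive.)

Need some j in [2,4] with □[0,1] ((¬ack ∧ req) ∧ ¬grant), and (¬grant ∧ req) at every k in [2,j-1].
  j=2: □[0,1] ((¬ack ∧ req) ∧ ¬grant) — fails at 2.
  j=3: □[0,1] ((¬ack ∧ req) ∧ ¬grant) holds; (¬grant ∧ req) holds at every k in [2,2] → satisfied.

Yes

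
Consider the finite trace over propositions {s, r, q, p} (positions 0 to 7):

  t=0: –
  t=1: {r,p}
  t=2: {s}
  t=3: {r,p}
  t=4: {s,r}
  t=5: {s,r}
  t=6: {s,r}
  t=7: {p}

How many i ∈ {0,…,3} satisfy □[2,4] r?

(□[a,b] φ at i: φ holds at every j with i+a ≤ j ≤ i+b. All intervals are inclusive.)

Evaluate at each i in [0,3]:
  i=0: ✗ (fails at j=2)
  i=1: ✓ (all of [3,5])
  i=2: ✓ (all of [4,6])
  i=3: ✗ (fails at j=7)
Positions where it holds: {1, 2} → 2.

2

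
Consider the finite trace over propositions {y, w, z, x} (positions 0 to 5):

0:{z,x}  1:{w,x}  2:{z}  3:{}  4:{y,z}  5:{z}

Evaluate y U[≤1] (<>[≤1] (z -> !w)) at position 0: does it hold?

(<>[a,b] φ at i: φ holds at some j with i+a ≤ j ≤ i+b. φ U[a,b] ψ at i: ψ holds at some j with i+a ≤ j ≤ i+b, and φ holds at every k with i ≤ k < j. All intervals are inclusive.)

Yes

Need some j in [0,1] with <>[≤1] (z -> !w), and y at every k in [0,j-1].
  j=0: <>[≤1] (z -> !w) holds; no prefix to check → satisfied.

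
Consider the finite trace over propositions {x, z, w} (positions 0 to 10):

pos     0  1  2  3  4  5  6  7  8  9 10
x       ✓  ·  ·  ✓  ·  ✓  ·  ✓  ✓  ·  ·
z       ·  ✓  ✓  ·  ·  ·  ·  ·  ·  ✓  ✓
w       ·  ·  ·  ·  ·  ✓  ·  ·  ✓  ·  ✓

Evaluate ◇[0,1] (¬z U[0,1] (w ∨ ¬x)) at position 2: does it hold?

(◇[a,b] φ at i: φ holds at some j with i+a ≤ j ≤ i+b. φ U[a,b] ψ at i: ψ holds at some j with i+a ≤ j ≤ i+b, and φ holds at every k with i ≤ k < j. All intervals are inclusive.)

Check (¬z U[0,1] (w ∨ ¬x)) at each j in [2,3]:
  j=2: holds
  j=3: holds
Found at j=2 → formula holds.

Yes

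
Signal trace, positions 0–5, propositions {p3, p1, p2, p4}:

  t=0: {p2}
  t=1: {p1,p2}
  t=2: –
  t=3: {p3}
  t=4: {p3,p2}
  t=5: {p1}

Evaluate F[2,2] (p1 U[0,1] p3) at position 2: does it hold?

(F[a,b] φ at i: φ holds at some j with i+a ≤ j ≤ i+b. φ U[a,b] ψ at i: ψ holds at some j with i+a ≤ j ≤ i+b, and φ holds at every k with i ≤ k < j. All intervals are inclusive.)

Check (p1 U[0,1] p3) at each j in [4,4]:
  j=4: holds
Found at j=4 → formula holds.

Holds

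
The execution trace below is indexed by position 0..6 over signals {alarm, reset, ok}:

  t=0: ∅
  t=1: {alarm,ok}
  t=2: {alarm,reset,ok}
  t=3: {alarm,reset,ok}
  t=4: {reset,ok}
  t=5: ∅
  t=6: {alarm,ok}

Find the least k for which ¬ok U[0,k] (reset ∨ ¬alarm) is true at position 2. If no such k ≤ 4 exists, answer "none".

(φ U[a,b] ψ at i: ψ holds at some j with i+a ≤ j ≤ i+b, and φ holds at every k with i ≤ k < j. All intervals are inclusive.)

Need earliest j ≥ 2 with (reset ∨ ¬alarm), and ¬ok at every k in [2,j-1].
  j=2: rhs holds (empty prefix). k = 0.

0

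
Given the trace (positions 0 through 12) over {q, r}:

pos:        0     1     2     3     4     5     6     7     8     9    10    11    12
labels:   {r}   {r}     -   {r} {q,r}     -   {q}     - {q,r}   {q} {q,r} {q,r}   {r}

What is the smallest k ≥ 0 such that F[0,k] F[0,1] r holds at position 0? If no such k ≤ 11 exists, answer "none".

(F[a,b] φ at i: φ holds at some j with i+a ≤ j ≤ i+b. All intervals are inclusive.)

0

Scan j = 0,1,… for F[0,1] r:
  j=0: holds
First hit at j=0, so smallest k = 0-0 = 0.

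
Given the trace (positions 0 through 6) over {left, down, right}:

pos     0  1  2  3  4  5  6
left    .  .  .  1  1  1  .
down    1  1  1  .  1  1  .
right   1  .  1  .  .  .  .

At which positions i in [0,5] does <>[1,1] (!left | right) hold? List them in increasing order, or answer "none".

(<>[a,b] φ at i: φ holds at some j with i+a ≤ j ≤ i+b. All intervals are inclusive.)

0, 1, 5

Evaluate at each i in [0,5]:
  i=0: ✓ (witness j=1)
  i=1: ✓ (witness j=2)
  i=2: ✗ (none in [3,3])
  i=3: ✗ (none in [4,4])
  i=4: ✗ (none in [5,5])
  i=5: ✓ (witness j=6)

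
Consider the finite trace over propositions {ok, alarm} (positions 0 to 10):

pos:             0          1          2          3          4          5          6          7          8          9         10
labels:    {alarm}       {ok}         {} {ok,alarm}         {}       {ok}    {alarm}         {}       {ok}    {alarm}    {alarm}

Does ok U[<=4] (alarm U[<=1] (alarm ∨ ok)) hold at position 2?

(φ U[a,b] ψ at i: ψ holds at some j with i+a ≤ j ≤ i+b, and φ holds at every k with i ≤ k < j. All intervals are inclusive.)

Need some j in [2,6] with (alarm U[<=1] (alarm ∨ ok)), and ok at every k in [2,j-1].
  j=2: (alarm U[<=1] (alarm ∨ ok)) — fails.
  j=3: (alarm U[<=1] (alarm ∨ ok)) holds, but ok fails at k=2 → not this j.
  j=4: (alarm U[<=1] (alarm ∨ ok)) — fails.
  j=5: (alarm U[<=1] (alarm ∨ ok)) holds, but ok fails at k=2 → not this j.
  j=6: (alarm U[<=1] (alarm ∨ ok)) holds, but ok fails at k=2 → not this j.
No j in the window works → until fails.

False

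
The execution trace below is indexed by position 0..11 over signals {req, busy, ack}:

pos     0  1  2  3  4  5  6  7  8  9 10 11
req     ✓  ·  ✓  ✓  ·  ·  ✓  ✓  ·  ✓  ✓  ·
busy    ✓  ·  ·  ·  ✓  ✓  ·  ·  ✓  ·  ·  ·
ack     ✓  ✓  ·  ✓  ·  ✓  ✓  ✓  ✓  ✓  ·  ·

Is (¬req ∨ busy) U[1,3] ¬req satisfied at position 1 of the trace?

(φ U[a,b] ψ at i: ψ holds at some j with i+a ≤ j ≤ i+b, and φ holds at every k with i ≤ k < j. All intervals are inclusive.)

Need some j in [2,4] with ¬req, and (¬req ∨ busy) at every k in [1,j-1].
  j=2: ¬req false.
  j=3: ¬req false.
  j=4: ¬req holds, but (¬req ∨ busy) fails at k=2 → not this j.
No j in the window works → until fails.

Does not hold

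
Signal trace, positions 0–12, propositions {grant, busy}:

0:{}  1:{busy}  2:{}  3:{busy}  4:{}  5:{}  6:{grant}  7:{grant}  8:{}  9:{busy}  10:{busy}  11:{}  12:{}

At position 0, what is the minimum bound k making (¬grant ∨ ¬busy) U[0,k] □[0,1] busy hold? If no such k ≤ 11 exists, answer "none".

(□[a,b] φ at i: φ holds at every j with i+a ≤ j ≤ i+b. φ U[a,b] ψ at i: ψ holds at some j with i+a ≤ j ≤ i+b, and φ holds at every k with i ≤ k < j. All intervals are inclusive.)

Need earliest j ≥ 0 with □[0,1] busy, and (¬grant ∨ ¬busy) at every k in [0,j-1].
  j=0: rhs fails.
  j=1: rhs fails.
  j=2: rhs fails.
  j=3: rhs fails.
  j=4: rhs fails.
  j=5: rhs fails.
  j=6: rhs fails.
  j=7: rhs fails.
  j=8: rhs fails.
  j=9: rhs holds; lhs holds on [0,8]. k = 9.

9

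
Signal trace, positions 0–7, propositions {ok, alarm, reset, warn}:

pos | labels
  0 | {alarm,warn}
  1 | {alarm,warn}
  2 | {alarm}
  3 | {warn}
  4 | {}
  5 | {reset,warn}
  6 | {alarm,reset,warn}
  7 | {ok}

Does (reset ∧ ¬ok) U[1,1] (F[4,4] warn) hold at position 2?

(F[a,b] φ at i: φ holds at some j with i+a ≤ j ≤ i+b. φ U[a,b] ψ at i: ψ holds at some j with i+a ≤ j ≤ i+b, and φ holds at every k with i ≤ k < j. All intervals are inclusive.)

Need some j in [3,3] with F[4,4] warn, and (reset ∧ ¬ok) at every k in [2,j-1].
  j=3: F[4,4] warn — fails (none in [7,7]).
No j in the window works → until fails.

Does not hold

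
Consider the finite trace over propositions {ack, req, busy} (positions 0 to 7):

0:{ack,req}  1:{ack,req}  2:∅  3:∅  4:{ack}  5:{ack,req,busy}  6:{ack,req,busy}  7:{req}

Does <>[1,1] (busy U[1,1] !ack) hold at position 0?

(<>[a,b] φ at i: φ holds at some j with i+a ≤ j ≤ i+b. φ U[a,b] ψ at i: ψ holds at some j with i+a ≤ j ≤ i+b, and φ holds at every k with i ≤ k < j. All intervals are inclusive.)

Check (busy U[1,1] !ack) at each j in [1,1]:
  j=1: fails
No position in the window satisfies it → formula fails.

No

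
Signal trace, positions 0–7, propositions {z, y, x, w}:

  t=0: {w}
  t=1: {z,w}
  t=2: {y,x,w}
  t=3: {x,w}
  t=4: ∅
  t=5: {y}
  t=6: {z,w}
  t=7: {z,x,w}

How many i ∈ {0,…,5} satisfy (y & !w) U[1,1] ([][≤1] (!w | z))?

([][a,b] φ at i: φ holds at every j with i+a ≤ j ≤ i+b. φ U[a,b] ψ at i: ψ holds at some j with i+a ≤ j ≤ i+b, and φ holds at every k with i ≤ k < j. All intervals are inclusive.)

Evaluate at each i in [0,5]:
  i=0: ✗ (no rhs in [1,1])
  i=1: ✗ (no rhs in [2,2])
  i=2: ✗ (no rhs in [3,3])
  i=3: ✗ (lhs fails at k=3 before rhs at j=4)
  i=4: ✗ (lhs fails at k=4 before rhs at j=5)
  i=5: ✓ (rhs at j=6; lhs holds on [5,5])
Positions where it holds: {5} → 1.

1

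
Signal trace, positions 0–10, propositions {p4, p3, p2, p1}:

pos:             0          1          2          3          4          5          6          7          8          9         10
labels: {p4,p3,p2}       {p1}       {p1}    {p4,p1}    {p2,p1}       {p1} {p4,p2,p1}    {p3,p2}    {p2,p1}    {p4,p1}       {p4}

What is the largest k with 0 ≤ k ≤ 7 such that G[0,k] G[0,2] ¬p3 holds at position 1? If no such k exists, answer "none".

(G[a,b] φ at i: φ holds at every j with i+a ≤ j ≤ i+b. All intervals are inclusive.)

G[0,2] ¬p3 must hold from j=1 onward; find where it first fails.
  j=1: holds
  j=2: holds
  j=3: holds
  j=4: holds
  j=5: fails
Holds on [1,4], so largest k = 3.

3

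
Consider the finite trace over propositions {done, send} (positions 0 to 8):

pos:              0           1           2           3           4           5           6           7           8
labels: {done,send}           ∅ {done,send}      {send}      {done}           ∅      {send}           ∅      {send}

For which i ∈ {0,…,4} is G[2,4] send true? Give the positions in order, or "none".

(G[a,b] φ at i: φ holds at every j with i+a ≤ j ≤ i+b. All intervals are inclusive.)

Evaluate at each i in [0,4]:
  i=0: ✗ (fails at j=4)
  i=1: ✗ (fails at j=4)
  i=2: ✗ (fails at j=4)
  i=3: ✗ (fails at j=5)
  i=4: ✗ (fails at j=7)

none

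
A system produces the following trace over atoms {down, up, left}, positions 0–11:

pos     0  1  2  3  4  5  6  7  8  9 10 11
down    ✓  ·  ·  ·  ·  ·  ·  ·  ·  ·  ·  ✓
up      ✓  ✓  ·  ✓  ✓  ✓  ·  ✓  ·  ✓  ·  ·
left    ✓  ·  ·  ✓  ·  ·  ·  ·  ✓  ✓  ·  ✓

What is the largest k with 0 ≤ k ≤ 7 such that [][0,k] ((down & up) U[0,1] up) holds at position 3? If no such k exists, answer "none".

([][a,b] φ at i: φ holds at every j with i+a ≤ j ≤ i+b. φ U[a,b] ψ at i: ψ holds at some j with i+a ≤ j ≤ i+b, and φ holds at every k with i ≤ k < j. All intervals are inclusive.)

2

((down & up) U[0,1] up) must hold from j=3 onward; find where it first fails.
  j=3: holds
  j=4: holds
  j=5: holds
  j=6: fails
Holds on [3,5], so largest k = 2.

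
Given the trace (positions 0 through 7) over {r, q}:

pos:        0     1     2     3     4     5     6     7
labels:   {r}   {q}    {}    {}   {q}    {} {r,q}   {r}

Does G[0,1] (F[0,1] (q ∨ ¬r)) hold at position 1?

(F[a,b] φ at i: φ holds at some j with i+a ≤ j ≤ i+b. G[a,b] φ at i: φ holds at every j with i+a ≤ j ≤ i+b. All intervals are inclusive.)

Check F[0,1] (q ∨ ¬r) at every j in [1,2]:
  j=1: holds (witness at 1)
  j=2: holds (witness at 2)
All positions satisfy it → formula holds.

Yes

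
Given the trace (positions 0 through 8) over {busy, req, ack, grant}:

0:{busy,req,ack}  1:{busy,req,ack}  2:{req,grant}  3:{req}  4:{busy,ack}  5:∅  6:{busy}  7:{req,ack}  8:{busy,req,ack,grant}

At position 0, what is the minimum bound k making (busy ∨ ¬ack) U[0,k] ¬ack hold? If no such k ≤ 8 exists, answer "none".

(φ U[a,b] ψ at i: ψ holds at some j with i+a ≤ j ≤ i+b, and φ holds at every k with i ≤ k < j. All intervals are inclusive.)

Need earliest j ≥ 0 with ¬ack, and (busy ∨ ¬ack) at every k in [0,j-1].
  j=0: rhs fails.
  j=1: rhs fails.
  j=2: rhs holds; lhs holds on [0,1]. k = 2.

2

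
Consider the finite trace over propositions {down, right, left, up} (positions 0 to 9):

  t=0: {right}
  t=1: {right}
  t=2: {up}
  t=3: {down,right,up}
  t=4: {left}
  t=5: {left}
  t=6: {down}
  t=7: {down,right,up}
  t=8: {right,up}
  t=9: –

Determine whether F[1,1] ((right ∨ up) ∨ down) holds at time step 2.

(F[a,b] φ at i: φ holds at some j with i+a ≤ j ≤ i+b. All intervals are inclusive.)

True

Check ((right ∨ up) ∨ down) at each j in [3,3]:
  j=3: true
Found at j=3 → formula holds.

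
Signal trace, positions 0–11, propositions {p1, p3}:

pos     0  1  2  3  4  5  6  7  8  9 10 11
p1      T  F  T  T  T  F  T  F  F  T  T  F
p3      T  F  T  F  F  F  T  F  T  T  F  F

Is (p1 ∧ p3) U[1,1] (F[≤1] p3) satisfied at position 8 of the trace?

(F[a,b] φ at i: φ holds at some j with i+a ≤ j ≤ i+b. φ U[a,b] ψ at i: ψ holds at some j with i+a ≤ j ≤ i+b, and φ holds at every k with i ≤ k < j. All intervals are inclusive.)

Need some j in [9,9] with F[≤1] p3, and (p1 ∧ p3) at every k in [8,j-1].
  j=9: F[≤1] p3 holds, but (p1 ∧ p3) fails at k=8 → not this j.
No j in the window works → until fails.

False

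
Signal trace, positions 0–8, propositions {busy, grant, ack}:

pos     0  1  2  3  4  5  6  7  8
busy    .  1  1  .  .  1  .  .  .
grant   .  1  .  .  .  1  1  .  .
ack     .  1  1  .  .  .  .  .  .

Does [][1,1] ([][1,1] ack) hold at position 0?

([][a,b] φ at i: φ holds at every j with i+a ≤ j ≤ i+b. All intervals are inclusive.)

Check [][1,1] ack at every j in [1,1]:
  j=1: holds on [2,2]
All positions satisfy it → formula holds.

Holds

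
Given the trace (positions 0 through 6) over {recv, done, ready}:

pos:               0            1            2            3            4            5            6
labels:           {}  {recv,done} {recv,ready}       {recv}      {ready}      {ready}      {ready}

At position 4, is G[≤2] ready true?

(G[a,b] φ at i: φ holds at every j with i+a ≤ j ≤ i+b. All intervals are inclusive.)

Holds

Check ready at every j in [4,6]:
  j=4: true
  j=5: true
  j=6: true
All positions satisfy it → formula holds.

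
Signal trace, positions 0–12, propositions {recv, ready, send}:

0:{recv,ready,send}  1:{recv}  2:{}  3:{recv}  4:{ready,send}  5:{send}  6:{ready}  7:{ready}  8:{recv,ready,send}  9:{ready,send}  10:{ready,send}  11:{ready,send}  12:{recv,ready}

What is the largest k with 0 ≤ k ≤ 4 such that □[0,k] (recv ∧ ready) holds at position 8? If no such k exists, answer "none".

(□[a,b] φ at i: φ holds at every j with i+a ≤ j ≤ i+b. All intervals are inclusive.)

(recv ∧ ready) must hold from j=8 onward; find where it first fails.
  j=8: holds
  j=9: fails
Holds on [8,8], so largest k = 0.

0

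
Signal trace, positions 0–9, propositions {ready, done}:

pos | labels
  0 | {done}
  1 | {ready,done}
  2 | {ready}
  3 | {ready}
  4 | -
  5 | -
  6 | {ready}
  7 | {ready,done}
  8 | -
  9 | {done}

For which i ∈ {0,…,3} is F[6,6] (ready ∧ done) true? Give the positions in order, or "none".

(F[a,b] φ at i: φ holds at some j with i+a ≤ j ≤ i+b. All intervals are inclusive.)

Evaluate at each i in [0,3]:
  i=0: ✗ (none in [6,6])
  i=1: ✓ (witness j=7)
  i=2: ✗ (none in [8,8])
  i=3: ✗ (none in [9,9])

1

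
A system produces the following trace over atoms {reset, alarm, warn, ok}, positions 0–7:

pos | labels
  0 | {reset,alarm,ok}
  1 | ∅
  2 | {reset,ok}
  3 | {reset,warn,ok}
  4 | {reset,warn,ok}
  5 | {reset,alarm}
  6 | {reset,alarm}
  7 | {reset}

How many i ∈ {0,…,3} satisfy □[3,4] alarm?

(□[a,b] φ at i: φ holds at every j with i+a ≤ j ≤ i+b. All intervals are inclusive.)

Evaluate at each i in [0,3]:
  i=0: ✗ (fails at j=3)
  i=1: ✗ (fails at j=4)
  i=2: ✓ (all of [5,6])
  i=3: ✗ (fails at j=7)
Positions where it holds: {2} → 1.

1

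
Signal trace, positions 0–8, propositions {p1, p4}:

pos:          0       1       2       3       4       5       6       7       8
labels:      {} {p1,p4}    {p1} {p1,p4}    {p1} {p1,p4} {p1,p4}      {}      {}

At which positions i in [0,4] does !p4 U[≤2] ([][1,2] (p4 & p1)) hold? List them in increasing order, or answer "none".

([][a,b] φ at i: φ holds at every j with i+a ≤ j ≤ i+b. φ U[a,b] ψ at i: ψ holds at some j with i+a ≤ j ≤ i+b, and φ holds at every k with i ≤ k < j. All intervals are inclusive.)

4

Evaluate at each i in [0,4]:
  i=0: ✗ (no rhs in [0,2])
  i=1: ✗ (no rhs in [1,3])
  i=2: ✗ (lhs fails at k=3 before rhs at j=4)
  i=3: ✗ (lhs fails at k=3 before rhs at j=4)
  i=4: ✓ (rhs at j=4)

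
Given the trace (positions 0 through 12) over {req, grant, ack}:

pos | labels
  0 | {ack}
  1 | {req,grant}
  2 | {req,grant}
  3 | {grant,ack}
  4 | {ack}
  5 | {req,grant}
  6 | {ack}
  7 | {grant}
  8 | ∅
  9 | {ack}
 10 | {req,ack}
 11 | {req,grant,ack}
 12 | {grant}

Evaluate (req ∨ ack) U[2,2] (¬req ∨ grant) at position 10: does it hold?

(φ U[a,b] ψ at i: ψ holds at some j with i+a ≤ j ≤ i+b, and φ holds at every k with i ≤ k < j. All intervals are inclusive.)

Holds

Need some j in [12,12] with (¬req ∨ grant), and (req ∨ ack) at every k in [10,j-1].
  j=12: (¬req ∨ grant) holds; (req ∨ ack) holds at every k in [10,11] → satisfied.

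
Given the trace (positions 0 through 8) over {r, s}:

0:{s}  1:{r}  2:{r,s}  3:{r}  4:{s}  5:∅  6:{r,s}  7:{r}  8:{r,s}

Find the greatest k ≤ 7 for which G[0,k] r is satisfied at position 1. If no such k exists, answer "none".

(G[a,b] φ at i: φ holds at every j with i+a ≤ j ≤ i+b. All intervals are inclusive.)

r must hold from j=1 onward; find where it first fails.
  j=1: holds
  j=2: holds
  j=3: holds
  j=4: fails
Holds on [1,3], so largest k = 2.

2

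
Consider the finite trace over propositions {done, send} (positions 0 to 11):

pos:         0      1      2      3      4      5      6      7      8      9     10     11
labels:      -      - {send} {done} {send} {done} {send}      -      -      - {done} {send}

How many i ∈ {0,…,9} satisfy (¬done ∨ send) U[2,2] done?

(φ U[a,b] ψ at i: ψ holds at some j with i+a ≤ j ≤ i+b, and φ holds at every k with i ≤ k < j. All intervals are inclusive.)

2

Evaluate at each i in [0,9]:
  i=0: ✗ (no rhs in [2,2])
  i=1: ✓ (rhs at j=3; lhs holds on [1,2])
  i=2: ✗ (no rhs in [4,4])
  i=3: ✗ (lhs fails at k=3 before rhs at j=5)
  i=4: ✗ (no rhs in [6,6])
  i=5: ✗ (no rhs in [7,7])
  i=6: ✗ (no rhs in [8,8])
  i=7: ✗ (no rhs in [9,9])
  i=8: ✓ (rhs at j=10; lhs holds on [8,9])
  i=9: ✗ (no rhs in [11,11])
Positions where it holds: {1, 8} → 2.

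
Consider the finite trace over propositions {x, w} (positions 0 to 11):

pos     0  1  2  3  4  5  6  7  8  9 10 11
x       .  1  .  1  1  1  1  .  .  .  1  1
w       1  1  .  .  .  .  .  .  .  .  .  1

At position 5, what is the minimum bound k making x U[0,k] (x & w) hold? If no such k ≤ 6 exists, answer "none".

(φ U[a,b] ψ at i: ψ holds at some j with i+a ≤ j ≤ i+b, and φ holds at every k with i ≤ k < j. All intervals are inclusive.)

Need earliest j ≥ 5 with (x & w), and x at every k in [5,j-1].
  j=5: rhs fails.
  j=6: rhs fails.
  j=7: rhs fails.
  j=8: rhs fails.
  j=9: rhs fails.
  j=10: rhs fails.
  j=11: rhs holds but lhs fails at k=7.
No witness within the range → none.

none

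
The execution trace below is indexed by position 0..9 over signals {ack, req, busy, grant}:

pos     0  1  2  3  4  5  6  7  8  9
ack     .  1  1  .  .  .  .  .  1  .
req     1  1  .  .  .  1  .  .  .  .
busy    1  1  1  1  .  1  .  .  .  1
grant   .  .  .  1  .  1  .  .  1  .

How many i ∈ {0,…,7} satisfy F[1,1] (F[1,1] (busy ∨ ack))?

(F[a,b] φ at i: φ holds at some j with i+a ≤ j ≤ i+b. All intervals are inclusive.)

Evaluate at each i in [0,7]:
  i=0: ✓ (witness j=1)
  i=1: ✓ (witness j=2)
  i=2: ✗ (none in [3,3])
  i=3: ✓ (witness j=4)
  i=4: ✗ (none in [5,5])
  i=5: ✗ (none in [6,6])
  i=6: ✓ (witness j=7)
  i=7: ✓ (witness j=8)
Positions where it holds: {0, 1, 3, 6, 7} → 5.

5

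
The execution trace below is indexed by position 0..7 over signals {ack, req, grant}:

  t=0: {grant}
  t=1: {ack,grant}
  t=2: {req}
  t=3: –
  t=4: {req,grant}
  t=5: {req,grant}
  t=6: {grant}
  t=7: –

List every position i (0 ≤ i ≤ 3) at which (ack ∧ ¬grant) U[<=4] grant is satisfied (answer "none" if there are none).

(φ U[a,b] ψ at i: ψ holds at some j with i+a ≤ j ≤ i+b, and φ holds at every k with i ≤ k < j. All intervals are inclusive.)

Evaluate at each i in [0,3]:
  i=0: ✓ (rhs at j=0)
  i=1: ✓ (rhs at j=1)
  i=2: ✗ (lhs fails at k=2 before rhs at j=4)
  i=3: ✗ (lhs fails at k=3 before rhs at j=4)

0, 1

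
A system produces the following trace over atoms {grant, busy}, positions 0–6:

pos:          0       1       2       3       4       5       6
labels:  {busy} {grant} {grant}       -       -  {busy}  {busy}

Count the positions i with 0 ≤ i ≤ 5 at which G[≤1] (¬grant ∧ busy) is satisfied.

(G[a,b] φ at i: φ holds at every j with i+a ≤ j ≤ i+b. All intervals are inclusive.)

Evaluate at each i in [0,5]:
  i=0: ✗ (fails at j=1)
  i=1: ✗ (fails at j=1)
  i=2: ✗ (fails at j=2)
  i=3: ✗ (fails at j=3)
  i=4: ✗ (fails at j=4)
  i=5: ✓ (all of [5,6])
Positions where it holds: {5} → 1.

1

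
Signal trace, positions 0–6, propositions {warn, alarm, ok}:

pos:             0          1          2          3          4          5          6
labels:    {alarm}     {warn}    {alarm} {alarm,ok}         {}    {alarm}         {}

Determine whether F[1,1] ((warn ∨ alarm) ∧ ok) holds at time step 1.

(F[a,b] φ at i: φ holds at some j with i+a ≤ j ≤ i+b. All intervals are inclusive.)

Check ((warn ∨ alarm) ∧ ok) at each j in [2,2]:
  j=2: false
No position in the window satisfies it → formula fails.

Does not hold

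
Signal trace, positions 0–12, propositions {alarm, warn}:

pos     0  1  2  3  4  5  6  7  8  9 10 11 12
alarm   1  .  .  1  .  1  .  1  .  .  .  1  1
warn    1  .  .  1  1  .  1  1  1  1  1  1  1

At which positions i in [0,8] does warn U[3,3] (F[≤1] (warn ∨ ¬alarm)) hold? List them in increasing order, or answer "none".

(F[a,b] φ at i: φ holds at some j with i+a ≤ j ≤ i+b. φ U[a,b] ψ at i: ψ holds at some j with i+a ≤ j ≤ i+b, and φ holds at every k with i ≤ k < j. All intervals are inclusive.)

6, 7, 8

Evaluate at each i in [0,8]:
  i=0: ✗ (lhs fails at k=1 before rhs at j=3)
  i=1: ✗ (lhs fails at k=1 before rhs at j=4)
  i=2: ✗ (lhs fails at k=2 before rhs at j=5)
  i=3: ✗ (lhs fails at k=5 before rhs at j=6)
  i=4: ✗ (lhs fails at k=5 before rhs at j=7)
  i=5: ✗ (lhs fails at k=5 before rhs at j=8)
  i=6: ✓ (rhs at j=9; lhs holds on [6,8])
  i=7: ✓ (rhs at j=10; lhs holds on [7,9])
  i=8: ✓ (rhs at j=11; lhs holds on [8,10])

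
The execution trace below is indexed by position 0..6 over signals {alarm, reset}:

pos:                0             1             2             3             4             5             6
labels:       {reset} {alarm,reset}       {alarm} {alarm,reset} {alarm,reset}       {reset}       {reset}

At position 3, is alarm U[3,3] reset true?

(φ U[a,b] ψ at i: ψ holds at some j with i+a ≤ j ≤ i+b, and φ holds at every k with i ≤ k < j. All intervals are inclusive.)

Need some j in [6,6] with reset, and alarm at every k in [3,j-1].
  j=6: reset holds, but alarm fails at k=5 → not this j.
No j in the window works → until fails.

No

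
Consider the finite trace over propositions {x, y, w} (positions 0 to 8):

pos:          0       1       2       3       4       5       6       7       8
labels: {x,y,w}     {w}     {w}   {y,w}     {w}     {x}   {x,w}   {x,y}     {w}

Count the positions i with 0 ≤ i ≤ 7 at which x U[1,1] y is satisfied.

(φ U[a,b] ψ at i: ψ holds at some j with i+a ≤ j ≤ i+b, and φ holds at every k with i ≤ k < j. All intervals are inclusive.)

Evaluate at each i in [0,7]:
  i=0: ✗ (no rhs in [1,1])
  i=1: ✗ (no rhs in [2,2])
  i=2: ✗ (lhs fails at k=2 before rhs at j=3)
  i=3: ✗ (no rhs in [4,4])
  i=4: ✗ (no rhs in [5,5])
  i=5: ✗ (no rhs in [6,6])
  i=6: ✓ (rhs at j=7; lhs holds on [6,6])
  i=7: ✗ (no rhs in [8,8])
Positions where it holds: {6} → 1.

1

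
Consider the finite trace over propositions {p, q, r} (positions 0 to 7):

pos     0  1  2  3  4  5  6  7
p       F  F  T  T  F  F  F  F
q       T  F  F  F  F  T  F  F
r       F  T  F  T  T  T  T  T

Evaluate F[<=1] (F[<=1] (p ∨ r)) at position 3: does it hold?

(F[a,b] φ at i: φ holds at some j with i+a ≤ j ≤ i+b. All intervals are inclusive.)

Check F[<=1] (p ∨ r) at each j in [3,4]:
  j=3: holds (witness at 3)
  j=4: holds (witness at 4)
Found at j=3 → formula holds.

True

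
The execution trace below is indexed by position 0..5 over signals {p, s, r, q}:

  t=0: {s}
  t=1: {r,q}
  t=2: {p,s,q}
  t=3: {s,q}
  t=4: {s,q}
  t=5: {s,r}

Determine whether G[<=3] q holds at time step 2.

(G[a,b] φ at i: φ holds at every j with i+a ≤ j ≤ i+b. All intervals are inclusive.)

False

Check q at every j in [2,5]:
  j=2: true
  j=3: true
  j=4: true
  j=5: false
Fails at j=5 → formula fails.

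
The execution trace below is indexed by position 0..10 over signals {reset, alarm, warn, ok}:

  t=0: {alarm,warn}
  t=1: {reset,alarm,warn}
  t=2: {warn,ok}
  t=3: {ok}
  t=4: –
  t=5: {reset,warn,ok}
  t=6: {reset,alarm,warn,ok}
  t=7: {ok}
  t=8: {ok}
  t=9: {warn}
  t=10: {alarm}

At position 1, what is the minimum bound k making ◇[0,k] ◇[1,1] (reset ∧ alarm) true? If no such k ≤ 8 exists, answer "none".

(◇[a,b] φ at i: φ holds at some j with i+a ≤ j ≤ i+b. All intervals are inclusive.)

Scan j = 1,2,… for ◇[1,1] (reset ∧ alarm):
  j=1: fails
  j=2: fails
  j=3: fails
  j=4: fails
  j=5: holds
First hit at j=5, so smallest k = 5-1 = 4.

4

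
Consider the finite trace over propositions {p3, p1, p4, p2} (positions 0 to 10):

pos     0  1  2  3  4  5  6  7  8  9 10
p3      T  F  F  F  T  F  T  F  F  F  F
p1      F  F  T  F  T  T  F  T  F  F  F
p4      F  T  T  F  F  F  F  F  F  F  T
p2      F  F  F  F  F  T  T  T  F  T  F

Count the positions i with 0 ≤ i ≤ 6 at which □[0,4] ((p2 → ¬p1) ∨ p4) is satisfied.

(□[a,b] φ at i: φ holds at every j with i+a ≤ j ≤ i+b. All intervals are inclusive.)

1

Evaluate at each i in [0,6]:
  i=0: ✓ (all of [0,4])
  i=1: ✗ (fails at j=5)
  i=2: ✗ (fails at j=5)
  i=3: ✗ (fails at j=5)
  i=4: ✗ (fails at j=5)
  i=5: ✗ (fails at j=5)
  i=6: ✗ (fails at j=7)
Positions where it holds: {0} → 1.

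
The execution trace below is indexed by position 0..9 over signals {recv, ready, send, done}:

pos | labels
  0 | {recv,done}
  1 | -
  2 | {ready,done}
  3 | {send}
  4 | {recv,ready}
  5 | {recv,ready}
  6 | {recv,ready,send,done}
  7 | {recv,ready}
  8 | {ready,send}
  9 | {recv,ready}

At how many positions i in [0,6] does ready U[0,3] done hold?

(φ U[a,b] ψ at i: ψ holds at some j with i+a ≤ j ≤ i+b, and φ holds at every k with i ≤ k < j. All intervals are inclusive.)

5

Evaluate at each i in [0,6]:
  i=0: ✓ (rhs at j=0)
  i=1: ✗ (lhs fails at k=1 before rhs at j=2)
  i=2: ✓ (rhs at j=2)
  i=3: ✗ (lhs fails at k=3 before rhs at j=6)
  i=4: ✓ (rhs at j=6; lhs holds on [4,5])
  i=5: ✓ (rhs at j=6; lhs holds on [5,5])
  i=6: ✓ (rhs at j=6)
Positions where it holds: {0, 2, 4, 5, 6} → 5.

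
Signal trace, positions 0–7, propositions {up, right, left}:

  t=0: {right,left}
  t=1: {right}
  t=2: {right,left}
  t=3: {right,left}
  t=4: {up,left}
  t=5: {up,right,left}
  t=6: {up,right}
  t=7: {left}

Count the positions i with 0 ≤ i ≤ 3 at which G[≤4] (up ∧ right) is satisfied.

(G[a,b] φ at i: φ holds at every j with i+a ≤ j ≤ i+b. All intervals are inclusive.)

Evaluate at each i in [0,3]:
  i=0: ✗ (fails at j=0)
  i=1: ✗ (fails at j=1)
  i=2: ✗ (fails at j=2)
  i=3: ✗ (fails at j=3)
Positions where it holds: {} → 0.

0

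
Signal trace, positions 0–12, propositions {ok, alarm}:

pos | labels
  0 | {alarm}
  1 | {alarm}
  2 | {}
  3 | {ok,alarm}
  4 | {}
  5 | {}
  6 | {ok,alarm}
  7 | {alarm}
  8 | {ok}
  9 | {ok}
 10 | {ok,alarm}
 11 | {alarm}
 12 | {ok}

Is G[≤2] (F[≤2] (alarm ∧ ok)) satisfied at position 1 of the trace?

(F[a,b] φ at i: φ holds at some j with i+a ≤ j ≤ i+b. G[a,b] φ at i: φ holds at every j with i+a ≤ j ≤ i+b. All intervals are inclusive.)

True

Check F[≤2] (alarm ∧ ok) at every j in [1,3]:
  j=1: holds (witness at 3)
  j=2: holds (witness at 3)
  j=3: holds (witness at 3)
All positions satisfy it → formula holds.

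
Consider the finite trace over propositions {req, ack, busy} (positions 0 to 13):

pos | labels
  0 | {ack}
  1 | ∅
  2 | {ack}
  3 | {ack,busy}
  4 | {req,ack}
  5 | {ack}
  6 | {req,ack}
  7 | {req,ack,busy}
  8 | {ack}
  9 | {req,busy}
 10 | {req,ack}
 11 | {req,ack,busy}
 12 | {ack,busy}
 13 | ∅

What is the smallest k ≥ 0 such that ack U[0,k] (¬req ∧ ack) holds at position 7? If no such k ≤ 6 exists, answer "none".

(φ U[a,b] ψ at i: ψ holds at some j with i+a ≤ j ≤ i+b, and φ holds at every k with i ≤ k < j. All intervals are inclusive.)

Need earliest j ≥ 7 with (¬req ∧ ack), and ack at every k in [7,j-1].
  j=7: rhs fails.
  j=8: rhs holds; lhs holds on [7,7]. k = 1.

1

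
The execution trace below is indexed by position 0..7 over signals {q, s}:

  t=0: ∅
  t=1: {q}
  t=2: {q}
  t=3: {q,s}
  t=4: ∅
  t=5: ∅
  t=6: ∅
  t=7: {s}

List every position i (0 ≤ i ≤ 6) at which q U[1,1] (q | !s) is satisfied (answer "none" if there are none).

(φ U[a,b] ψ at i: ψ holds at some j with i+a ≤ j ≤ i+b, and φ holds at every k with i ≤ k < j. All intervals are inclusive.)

Evaluate at each i in [0,6]:
  i=0: ✗ (lhs fails at k=0 before rhs at j=1)
  i=1: ✓ (rhs at j=2; lhs holds on [1,1])
  i=2: ✓ (rhs at j=3; lhs holds on [2,2])
  i=3: ✓ (rhs at j=4; lhs holds on [3,3])
  i=4: ✗ (lhs fails at k=4 before rhs at j=5)
  i=5: ✗ (lhs fails at k=5 before rhs at j=6)
  i=6: ✗ (no rhs in [7,7])

1, 2, 3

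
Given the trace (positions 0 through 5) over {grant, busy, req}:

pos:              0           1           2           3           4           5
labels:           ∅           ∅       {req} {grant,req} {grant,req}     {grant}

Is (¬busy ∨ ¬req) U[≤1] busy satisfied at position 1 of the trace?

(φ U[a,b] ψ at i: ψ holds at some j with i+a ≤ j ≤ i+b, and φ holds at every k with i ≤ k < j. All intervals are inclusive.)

Does not hold

Need some j in [1,2] with busy, and (¬busy ∨ ¬req) at every k in [1,j-1].
  j=1: busy false.
  j=2: busy false.
No j in the window works → until fails.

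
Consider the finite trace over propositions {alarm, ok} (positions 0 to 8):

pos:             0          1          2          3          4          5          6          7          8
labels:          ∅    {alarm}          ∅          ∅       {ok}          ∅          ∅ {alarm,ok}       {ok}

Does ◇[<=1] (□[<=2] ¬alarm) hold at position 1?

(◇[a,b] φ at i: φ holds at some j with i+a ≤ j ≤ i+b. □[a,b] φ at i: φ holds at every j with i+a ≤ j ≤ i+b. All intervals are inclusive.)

Yes

Check □[<=2] ¬alarm at each j in [1,2]:
  j=1: fails at 1
  j=2: holds on [2,4]
Found at j=2 → formula holds.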